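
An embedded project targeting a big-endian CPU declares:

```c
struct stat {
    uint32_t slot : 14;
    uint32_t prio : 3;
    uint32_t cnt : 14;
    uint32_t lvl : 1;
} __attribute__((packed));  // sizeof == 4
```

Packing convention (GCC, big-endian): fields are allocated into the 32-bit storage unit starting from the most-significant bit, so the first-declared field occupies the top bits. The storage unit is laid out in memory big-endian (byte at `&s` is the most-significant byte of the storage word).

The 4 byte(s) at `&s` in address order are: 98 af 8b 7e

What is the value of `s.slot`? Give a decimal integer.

[0]=0x98 [1]=0xaf [2]=0x8b [3]=0x7e (big-endian) → word 0x98af8b7e
slot [18+:14] = (word>>18) & 0x3fff = 9771  ←
prio [15+:3] = (word>>15) & 0x7 = 7
cnt [1+:14] = (word>>1) & 0x3fff = 1471
lvl [0+:1] = (word>>0) & 0x1 = 0

9771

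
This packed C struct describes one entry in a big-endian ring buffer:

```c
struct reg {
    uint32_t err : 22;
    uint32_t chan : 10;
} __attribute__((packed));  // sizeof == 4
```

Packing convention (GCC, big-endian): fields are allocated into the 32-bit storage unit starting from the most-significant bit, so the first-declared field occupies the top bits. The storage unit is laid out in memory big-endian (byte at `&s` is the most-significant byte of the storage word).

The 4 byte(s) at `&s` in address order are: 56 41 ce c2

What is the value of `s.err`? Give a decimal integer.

[0]=0x56 [1]=0x41 [2]=0xce [3]=0xc2 (big-endian) → word 0x5641cec2
err [10+:22] = (word>>10) & 0x3fffff = 1413235  ←
chan [0+:10] = (word>>0) & 0x3ff = 706

1413235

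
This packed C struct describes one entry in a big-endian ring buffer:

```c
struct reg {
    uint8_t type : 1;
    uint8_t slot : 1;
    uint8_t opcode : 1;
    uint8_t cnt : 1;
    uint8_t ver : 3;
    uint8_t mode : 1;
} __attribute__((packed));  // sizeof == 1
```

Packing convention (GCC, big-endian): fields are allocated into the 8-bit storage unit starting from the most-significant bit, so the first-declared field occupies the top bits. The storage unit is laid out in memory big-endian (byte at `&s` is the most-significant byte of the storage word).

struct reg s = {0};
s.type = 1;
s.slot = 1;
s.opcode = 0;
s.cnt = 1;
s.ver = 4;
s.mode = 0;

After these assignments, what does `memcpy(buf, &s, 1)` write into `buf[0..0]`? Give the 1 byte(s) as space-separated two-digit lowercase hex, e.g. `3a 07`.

type (1b) val=1 bits=0x1 at bit 7: 0x80
slot (1b) val=1 bits=0x1 at bit 6: 0xc0
opcode (1b) val=0 bits=0x0 at bit 5: 0xc0
cnt (1b) val=1 bits=0x1 at bit 4: 0xd0
ver (3b) val=4 bits=0x4 at bit 1: 0xd8
mode (1b) val=0 bits=0x0 at bit 0: 0xd8
word = 0xd8 → big-endian bytes:
  [0]=0xd8

d8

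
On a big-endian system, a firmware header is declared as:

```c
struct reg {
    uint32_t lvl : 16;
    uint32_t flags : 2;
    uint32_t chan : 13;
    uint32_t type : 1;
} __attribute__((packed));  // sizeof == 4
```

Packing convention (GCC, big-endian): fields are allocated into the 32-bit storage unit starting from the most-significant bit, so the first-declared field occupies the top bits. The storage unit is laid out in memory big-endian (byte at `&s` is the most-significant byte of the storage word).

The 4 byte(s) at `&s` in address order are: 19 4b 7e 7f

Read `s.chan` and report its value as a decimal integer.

[0]=0x19 [1]=0x4b [2]=0x7e [3]=0x7f (big-endian) → word 0x194b7e7f
lvl [16+:16] = (word>>16) & 0xffff = 6475
flags [14+:2] = (word>>14) & 0x3 = 1
chan [1+:13] = (word>>1) & 0x1fff = 7999  ←
type [0+:1] = (word>>0) & 0x1 = 1

7999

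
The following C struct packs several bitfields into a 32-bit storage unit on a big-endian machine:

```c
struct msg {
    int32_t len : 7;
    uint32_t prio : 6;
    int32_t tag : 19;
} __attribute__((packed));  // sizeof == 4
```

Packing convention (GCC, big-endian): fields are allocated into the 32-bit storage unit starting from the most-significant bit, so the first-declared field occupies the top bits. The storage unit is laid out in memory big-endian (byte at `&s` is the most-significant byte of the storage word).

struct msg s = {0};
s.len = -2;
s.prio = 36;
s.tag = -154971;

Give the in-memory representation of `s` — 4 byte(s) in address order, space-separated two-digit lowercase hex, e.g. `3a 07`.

len (7b) val=-2 bits=0x7e at bit 25: 0xfc000000
prio (6b) val=36 bits=0x24 at bit 19: 0xfd200000
tag (19b) val=-154971 bits=0x5a2a5 at bit 0: 0xfd25a2a5
word = 0xfd25a2a5 → big-endian bytes:
  [0]=0xfd  [1]=0x25  [2]=0xa2  [3]=0xa5

fd 25 a2 a5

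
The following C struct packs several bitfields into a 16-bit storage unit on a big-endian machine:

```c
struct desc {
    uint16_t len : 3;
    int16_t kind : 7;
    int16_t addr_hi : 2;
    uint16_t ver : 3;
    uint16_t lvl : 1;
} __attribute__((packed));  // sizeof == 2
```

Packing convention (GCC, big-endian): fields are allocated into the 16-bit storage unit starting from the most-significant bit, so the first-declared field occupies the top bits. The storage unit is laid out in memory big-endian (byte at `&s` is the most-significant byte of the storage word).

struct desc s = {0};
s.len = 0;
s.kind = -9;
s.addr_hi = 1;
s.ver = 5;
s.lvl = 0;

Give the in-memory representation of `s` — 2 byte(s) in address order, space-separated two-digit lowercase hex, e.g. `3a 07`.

len:3 = 0 → 0x0 << 13 → word 0x0000
kind:7 = -9 → 0x77 << 6 → word 0x1dc0
addr_hi:2 = 1 → 0x1 << 4 → word 0x1dd0
ver:3 = 5 → 0x5 << 1 → word 0x1dda
lvl:1 = 0 → 0x0 << 0 → word 0x1dda
word = 0x1dda → big-endian bytes:
  [0]=0x1d  [1]=0xda

1d da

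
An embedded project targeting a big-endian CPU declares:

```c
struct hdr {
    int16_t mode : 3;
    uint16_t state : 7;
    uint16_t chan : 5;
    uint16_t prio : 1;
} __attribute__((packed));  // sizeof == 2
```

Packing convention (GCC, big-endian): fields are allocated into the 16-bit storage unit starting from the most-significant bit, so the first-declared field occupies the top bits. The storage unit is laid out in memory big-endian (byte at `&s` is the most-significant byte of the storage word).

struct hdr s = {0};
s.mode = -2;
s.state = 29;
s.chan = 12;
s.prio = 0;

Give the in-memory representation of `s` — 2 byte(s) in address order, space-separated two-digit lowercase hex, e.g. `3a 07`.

c7 58

mode (3b) val=-2 bits=0x6 at bit 13: 0xc000
state (7b) val=29 bits=0x1d at bit 6: 0xc740
chan (5b) val=12 bits=0xc at bit 1: 0xc758
prio (1b) val=0 bits=0x0 at bit 0: 0xc758
word = 0xc758 → big-endian bytes:
  [0]=0xc7  [1]=0x58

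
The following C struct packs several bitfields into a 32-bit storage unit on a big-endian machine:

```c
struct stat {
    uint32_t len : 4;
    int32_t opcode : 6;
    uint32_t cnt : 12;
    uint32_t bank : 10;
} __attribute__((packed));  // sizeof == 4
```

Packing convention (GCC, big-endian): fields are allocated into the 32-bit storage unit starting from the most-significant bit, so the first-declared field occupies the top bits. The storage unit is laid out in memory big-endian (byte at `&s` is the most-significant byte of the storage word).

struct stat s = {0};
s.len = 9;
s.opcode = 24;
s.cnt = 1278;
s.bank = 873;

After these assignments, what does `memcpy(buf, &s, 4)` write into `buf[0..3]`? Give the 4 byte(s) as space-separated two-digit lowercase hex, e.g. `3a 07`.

96 13 fb 69

len:4 = 9 → 0x9 << 28 → word 0x90000000
opcode:6 = 24 → 0x18 << 22 → word 0x96000000
cnt:12 = 1278 → 0x4fe << 10 → word 0x9613f800
bank:10 = 873 → 0x369 << 0 → word 0x9613fb69
word = 0x9613fb69 → big-endian bytes:
  [0]=0x96  [1]=0x13  [2]=0xfb  [3]=0x69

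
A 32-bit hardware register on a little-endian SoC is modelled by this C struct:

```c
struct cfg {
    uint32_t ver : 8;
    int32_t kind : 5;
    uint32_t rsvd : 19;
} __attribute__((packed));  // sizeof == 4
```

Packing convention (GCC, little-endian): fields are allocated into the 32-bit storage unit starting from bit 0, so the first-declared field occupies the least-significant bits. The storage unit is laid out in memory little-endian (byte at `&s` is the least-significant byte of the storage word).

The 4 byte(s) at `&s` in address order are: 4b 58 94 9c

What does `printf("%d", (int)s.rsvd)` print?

[0]=0x4b [1]=0x58 [2]=0x94 [3]=0x9c (little-endian) → word 0x9c94584b
ver:8 @ bit 0 → (0x9c94584b>>0)&0xff = 0x4b
kind:5 @ bit 8 → (0x9c94584b>>8)&0x1f = 0x18
rsvd:19 @ bit 13 → (0x9c94584b>>13)&0x7ffff = 0x4e4a2  ←

320674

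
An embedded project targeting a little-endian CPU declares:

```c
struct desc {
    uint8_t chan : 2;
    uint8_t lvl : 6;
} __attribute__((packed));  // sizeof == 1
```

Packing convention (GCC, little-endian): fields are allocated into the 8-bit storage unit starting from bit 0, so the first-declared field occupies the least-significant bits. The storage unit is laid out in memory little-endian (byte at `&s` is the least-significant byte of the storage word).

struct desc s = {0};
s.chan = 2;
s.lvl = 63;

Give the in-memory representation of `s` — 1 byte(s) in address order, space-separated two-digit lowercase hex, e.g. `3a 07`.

chan:2 = 2 → 0x2 << 0 → word 0x02
lvl:6 = 63 → 0x3f << 2 → word 0xfe
word = 0xfe → little-endian bytes:
  [0]=0xfe

fe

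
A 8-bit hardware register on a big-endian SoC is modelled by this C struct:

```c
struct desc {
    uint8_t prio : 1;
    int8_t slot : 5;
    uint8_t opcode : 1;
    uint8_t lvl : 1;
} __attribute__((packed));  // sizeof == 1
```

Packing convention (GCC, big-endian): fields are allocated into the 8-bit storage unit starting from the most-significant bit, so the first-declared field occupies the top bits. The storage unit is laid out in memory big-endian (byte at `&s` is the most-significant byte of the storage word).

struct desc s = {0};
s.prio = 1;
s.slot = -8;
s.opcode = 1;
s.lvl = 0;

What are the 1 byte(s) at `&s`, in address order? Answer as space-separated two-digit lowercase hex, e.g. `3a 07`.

[7+:1] prio=1 & 0x1 = 0x1; word=0x80
[2+:5] slot=-8 & 0x1f = 0x18; word=0xe0
[1+:1] opcode=1 & 0x1 = 0x1; word=0xe2
[0+:1] lvl=0 & 0x1 = 0x0; word=0xe2
word = 0xe2 → big-endian bytes:
  [0]=0xe2

e2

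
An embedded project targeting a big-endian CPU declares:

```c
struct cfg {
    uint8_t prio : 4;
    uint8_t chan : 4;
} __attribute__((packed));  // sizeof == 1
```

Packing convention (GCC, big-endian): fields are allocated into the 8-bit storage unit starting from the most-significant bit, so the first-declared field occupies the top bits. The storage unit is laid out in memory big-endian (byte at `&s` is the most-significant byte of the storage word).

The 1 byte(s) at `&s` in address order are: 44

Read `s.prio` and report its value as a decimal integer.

4

[0]=0x44 (big-endian) → word 0x44
prio:4 @ bit 4 → (0x44>>4)&0xf = 0x4  ←
chan:4 @ bit 0 → (0x44>>0)&0xf = 0x4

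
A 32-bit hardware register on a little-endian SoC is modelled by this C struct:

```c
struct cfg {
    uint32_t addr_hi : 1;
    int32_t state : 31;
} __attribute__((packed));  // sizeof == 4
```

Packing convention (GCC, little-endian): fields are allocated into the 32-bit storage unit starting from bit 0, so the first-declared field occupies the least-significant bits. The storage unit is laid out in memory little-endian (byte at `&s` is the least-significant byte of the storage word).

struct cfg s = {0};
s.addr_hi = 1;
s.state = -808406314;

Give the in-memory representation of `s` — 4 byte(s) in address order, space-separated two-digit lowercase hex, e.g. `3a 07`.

ad 65 a1 9f

[0+:1] addr_hi=1 & 0x1 = 0x1; word=0x00000001
[1+:31] state=-808406314 & 0x7fffffff = 0x4fd0b2d6; word=0x9fa165ad
word = 0x9fa165ad → little-endian bytes:
  [0]=0xad  [1]=0x65  [2]=0xa1  [3]=0x9f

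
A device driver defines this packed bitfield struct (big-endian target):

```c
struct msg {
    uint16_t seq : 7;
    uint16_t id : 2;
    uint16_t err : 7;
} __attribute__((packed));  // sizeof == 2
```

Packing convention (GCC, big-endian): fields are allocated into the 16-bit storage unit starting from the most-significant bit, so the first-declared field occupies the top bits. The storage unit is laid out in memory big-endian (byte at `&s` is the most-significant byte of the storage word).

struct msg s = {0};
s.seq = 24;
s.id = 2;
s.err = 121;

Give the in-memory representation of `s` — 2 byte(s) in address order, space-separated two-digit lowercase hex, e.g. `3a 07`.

[9+:7] seq=24 & 0x7f = 0x18; word=0x3000
[7+:2] id=2 & 0x3 = 0x2; word=0x3100
[0+:7] err=121 & 0x7f = 0x79; word=0x3179
word = 0x3179 → big-endian bytes:
  [0]=0x31  [1]=0x79

31 79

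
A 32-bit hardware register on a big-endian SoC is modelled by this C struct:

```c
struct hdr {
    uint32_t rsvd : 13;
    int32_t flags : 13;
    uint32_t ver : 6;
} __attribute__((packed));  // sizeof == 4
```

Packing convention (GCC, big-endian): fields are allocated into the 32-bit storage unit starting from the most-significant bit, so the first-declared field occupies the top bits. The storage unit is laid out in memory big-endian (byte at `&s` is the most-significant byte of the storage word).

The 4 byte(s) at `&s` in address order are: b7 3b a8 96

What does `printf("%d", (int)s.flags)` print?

[0]=0xb7 [1]=0x3b [2]=0xa8 [3]=0x96 (big-endian) → word 0xb73ba896
rsvd:13 @ bit 19 → (0xb73ba896>>19)&0x1fff = 0x16e7
flags:13 @ bit 6 → (0xb73ba896>>6)&0x1fff = 0xea2  ←
ver:6 @ bit 0 → (0xb73ba896>>0)&0x3f = 0x16
flags signed 13b, MSB=0: value = 3746

3746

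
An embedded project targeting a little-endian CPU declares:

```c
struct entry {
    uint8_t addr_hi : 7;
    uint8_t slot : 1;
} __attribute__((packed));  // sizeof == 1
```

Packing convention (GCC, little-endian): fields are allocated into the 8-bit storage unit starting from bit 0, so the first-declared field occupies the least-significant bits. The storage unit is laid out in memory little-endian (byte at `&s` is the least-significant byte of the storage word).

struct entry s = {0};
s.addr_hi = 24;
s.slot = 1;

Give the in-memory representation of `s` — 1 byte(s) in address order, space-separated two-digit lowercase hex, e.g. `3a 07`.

[0+:7] addr_hi=24 & 0x7f = 0x18; word=0x18
[7+:1] slot=1 & 0x1 = 0x1; word=0x98
word = 0x98 → little-endian bytes:
  [0]=0x98

98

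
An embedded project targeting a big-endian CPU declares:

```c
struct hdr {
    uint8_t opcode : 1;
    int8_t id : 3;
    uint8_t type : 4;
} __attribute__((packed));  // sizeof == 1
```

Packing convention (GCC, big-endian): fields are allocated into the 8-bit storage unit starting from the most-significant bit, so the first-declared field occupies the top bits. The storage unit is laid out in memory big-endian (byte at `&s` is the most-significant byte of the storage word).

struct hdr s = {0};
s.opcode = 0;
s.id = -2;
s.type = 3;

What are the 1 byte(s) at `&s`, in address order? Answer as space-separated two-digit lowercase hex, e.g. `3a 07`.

63

opcode (1b) val=0 bits=0x0 at bit 7: 0x00
id (3b) val=-2 bits=0x6 at bit 4: 0x60
type (4b) val=3 bits=0x3 at bit 0: 0x63
word = 0x63 → big-endian bytes:
  [0]=0x63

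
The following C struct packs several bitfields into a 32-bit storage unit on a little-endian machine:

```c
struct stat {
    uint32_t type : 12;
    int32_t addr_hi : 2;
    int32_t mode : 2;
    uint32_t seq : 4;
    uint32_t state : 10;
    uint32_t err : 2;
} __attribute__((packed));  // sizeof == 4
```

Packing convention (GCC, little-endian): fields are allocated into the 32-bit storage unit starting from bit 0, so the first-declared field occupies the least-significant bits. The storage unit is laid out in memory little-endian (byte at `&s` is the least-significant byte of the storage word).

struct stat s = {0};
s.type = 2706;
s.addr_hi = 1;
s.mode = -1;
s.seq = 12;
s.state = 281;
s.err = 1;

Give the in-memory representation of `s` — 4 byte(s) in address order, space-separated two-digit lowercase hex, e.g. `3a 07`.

92 da 9c 51

type:12 = 2706 → 0xa92 << 0 → word 0x00000a92
addr_hi:2 = 1 → 0x1 << 12 → word 0x00001a92
mode:2 = -1 → 0x3 << 14 → word 0x0000da92
seq:4 = 12 → 0xc << 16 → word 0x000cda92
state:10 = 281 → 0x119 << 20 → word 0x119cda92
err:2 = 1 → 0x1 << 30 → word 0x519cda92
word = 0x519cda92 → little-endian bytes:
  [0]=0x92  [1]=0xda  [2]=0x9c  [3]=0x51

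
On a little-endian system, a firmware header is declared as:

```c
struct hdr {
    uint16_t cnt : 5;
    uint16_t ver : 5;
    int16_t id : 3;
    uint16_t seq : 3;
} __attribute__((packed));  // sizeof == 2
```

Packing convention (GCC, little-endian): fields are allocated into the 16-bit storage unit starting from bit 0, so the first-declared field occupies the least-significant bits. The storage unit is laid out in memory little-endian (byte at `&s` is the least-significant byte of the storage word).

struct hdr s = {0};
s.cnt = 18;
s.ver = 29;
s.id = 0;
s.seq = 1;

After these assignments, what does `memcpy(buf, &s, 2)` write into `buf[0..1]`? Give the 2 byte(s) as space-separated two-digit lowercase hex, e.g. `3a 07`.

cnt (5b) val=18 bits=0x12 at bit 0: 0x0012
ver (5b) val=29 bits=0x1d at bit 5: 0x03b2
id (3b) val=0 bits=0x0 at bit 10: 0x03b2
seq (3b) val=1 bits=0x1 at bit 13: 0x23b2
word = 0x23b2 → little-endian bytes:
  [0]=0xb2  [1]=0x23

b2 23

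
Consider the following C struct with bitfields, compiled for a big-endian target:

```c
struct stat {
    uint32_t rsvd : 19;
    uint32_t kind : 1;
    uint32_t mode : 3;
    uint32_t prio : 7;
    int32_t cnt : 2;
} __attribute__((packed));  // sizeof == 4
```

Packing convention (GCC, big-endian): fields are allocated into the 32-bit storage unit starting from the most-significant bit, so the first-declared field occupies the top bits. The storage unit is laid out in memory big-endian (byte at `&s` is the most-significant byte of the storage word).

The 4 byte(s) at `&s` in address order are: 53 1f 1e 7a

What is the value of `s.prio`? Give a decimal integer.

30

[0]=0x53 [1]=0x1f [2]=0x1e [3]=0x7a (big-endian) → word 0x531f1e7a
rsvd [13+:19] = (word>>13) & 0x7ffff = 170232
kind [12+:1] = (word>>12) & 0x1 = 1
mode [9+:3] = (word>>9) & 0x7 = 7
prio [2+:7] = (word>>2) & 0x7f = 30  ←
cnt [0+:2] = (word>>0) & 0x3 = 2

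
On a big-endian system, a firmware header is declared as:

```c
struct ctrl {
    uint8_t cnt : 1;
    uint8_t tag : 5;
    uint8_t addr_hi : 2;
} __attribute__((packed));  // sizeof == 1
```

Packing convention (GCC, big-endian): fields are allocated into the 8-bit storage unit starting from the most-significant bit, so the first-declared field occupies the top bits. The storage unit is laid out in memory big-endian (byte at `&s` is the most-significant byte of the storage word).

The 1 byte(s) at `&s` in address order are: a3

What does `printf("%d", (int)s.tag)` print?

[0]=0xa3 (big-endian) → word 0xa3
cnt:1 @ bit 7 → (0xa3>>7)&0x1 = 0x1
tag:5 @ bit 2 → (0xa3>>2)&0x1f = 0x8  ←
addr_hi:2 @ bit 0 → (0xa3>>0)&0x3 = 0x3

8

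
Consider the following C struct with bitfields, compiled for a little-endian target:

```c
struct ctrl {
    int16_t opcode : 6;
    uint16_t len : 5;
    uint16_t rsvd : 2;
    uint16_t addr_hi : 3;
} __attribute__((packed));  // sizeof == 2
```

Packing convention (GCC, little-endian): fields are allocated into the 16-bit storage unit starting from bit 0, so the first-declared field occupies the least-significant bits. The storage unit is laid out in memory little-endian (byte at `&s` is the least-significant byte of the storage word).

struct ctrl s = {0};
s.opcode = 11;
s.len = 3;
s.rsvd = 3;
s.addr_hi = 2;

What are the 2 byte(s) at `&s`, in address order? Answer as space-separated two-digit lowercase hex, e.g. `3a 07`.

cb 58

opcode (6b) val=11 bits=0xb at bit 0: 0x000b
len (5b) val=3 bits=0x3 at bit 6: 0x00cb
rsvd (2b) val=3 bits=0x3 at bit 11: 0x18cb
addr_hi (3b) val=2 bits=0x2 at bit 13: 0x58cb
word = 0x58cb → little-endian bytes:
  [0]=0xcb  [1]=0x58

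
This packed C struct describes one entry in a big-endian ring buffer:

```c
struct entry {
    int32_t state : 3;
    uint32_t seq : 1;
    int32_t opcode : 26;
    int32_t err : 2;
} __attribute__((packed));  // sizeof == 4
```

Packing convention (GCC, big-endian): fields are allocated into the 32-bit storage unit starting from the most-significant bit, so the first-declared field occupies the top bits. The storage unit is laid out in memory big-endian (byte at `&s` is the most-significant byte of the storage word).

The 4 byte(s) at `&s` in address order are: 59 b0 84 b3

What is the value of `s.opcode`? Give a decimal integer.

[0]=0x59 [1]=0xb0 [2]=0x84 [3]=0xb3 (big-endian) → word 0x59b084b3
state:3 @ bit 29 → (0x59b084b3>>29)&0x7 = 0x2
seq:1 @ bit 28 → (0x59b084b3>>28)&0x1 = 0x1
opcode:26 @ bit 2 → (0x59b084b3>>2)&0x3ffffff = 0x26c212c  ←
err:2 @ bit 0 → (0x59b084b3>>0)&0x3 = 0x3
opcode signed 26b, MSB=1: 40640812 - 67108864 = -26468052

-26468052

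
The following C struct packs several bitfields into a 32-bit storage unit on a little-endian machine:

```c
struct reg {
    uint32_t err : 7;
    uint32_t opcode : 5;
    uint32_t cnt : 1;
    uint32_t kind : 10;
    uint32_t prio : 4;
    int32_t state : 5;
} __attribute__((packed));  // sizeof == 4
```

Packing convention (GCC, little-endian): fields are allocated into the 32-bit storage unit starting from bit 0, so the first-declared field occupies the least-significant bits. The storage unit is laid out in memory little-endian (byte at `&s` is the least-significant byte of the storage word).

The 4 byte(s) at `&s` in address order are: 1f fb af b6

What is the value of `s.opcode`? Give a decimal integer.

22

[0]=0x1f [1]=0xfb [2]=0xaf [3]=0xb6 (little-endian) → word 0xb6affb1f
err:7 @ bit 0 → (0xb6affb1f>>0)&0x7f = 0x1f
opcode:5 @ bit 7 → (0xb6affb1f>>7)&0x1f = 0x16  ←
cnt:1 @ bit 12 → (0xb6affb1f>>12)&0x1 = 0x1
kind:10 @ bit 13 → (0xb6affb1f>>13)&0x3ff = 0x17f
prio:4 @ bit 23 → (0xb6affb1f>>23)&0xf = 0xd
state:5 @ bit 27 → (0xb6affb1f>>27)&0x1f = 0x16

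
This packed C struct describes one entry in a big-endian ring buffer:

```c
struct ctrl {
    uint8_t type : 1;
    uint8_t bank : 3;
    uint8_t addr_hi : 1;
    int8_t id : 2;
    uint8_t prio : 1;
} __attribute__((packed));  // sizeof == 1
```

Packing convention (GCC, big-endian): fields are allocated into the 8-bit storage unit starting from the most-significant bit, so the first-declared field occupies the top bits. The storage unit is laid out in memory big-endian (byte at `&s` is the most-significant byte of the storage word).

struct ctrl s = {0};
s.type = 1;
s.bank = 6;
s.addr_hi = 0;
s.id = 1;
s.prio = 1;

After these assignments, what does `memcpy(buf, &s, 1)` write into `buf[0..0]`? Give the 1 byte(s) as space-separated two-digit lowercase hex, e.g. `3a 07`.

[7+:1] type=1 & 0x1 = 0x1; word=0x80
[4+:3] bank=6 & 0x7 = 0x6; word=0xe0
[3+:1] addr_hi=0 & 0x1 = 0x0; word=0xe0
[1+:2] id=1 & 0x3 = 0x1; word=0xe2
[0+:1] prio=1 & 0x1 = 0x1; word=0xe3
word = 0xe3 → big-endian bytes:
  [0]=0xe3

e3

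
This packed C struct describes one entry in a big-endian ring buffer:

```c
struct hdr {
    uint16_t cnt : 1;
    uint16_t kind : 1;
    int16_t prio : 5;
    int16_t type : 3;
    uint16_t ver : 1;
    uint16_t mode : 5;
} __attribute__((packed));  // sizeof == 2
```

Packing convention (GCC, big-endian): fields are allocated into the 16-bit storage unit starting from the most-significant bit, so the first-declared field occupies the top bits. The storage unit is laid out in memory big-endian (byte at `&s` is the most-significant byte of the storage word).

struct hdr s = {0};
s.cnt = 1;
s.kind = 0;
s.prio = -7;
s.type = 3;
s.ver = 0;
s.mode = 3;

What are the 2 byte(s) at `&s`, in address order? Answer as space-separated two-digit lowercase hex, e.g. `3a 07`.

b2 c3

[15+:1] cnt=1 & 0x1 = 0x1; word=0x8000
[14+:1] kind=0 & 0x1 = 0x0; word=0x8000
[9+:5] prio=-7 & 0x1f = 0x19; word=0xb200
[6+:3] type=3 & 0x7 = 0x3; word=0xb2c0
[5+:1] ver=0 & 0x1 = 0x0; word=0xb2c0
[0+:5] mode=3 & 0x1f = 0x3; word=0xb2c3
word = 0xb2c3 → big-endian bytes:
  [0]=0xb2  [1]=0xc3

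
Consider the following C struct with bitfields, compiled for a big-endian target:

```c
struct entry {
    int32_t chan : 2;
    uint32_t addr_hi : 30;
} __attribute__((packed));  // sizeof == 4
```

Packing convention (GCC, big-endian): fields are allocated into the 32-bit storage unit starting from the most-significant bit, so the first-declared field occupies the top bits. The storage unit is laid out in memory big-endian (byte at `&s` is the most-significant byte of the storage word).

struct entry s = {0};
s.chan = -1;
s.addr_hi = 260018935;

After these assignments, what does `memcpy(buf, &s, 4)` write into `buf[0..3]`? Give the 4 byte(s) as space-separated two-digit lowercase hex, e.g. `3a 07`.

chan:2 = -1 → 0x3 << 30 → word 0xc0000000
addr_hi:30 = 260018935 → 0xf7f92f7 << 0 → word 0xcf7f92f7
word = 0xcf7f92f7 → big-endian bytes:
  [0]=0xcf  [1]=0x7f  [2]=0x92  [3]=0xf7

cf 7f 92 f7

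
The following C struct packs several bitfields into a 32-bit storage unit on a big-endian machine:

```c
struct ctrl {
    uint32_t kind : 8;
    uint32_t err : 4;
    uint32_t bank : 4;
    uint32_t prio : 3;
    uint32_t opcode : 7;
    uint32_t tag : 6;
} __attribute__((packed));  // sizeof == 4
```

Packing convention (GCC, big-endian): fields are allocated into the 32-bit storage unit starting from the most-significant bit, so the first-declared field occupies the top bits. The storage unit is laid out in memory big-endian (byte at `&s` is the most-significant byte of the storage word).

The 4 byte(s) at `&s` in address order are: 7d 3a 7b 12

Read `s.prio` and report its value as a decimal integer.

3

[0]=0x7d [1]=0x3a [2]=0x7b [3]=0x12 (big-endian) → word 0x7d3a7b12
kind [24+:8] = (word>>24) & 0xff = 125
err [20+:4] = (word>>20) & 0xf = 3
bank [16+:4] = (word>>16) & 0xf = 10
prio [13+:3] = (word>>13) & 0x7 = 3  ←
opcode [6+:7] = (word>>6) & 0x7f = 108
tag [0+:6] = (word>>0) & 0x3f = 18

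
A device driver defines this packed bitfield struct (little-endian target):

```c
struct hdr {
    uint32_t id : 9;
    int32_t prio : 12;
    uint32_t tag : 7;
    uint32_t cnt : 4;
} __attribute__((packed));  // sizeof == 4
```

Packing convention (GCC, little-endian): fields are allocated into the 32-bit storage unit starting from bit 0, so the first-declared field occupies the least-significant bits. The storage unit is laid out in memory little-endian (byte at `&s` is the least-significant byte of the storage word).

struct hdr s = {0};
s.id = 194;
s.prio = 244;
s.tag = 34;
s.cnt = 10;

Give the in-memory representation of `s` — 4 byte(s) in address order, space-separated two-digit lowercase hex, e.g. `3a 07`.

c2 e8 41 a4

[0+:9] id=194 & 0x1ff = 0xc2; word=0x000000c2
[9+:12] prio=244 & 0xfff = 0xf4; word=0x0001e8c2
[21+:7] tag=34 & 0x7f = 0x22; word=0x0441e8c2
[28+:4] cnt=10 & 0xf = 0xa; word=0xa441e8c2
word = 0xa441e8c2 → little-endian bytes:
  [0]=0xc2  [1]=0xe8  [2]=0x41  [3]=0xa4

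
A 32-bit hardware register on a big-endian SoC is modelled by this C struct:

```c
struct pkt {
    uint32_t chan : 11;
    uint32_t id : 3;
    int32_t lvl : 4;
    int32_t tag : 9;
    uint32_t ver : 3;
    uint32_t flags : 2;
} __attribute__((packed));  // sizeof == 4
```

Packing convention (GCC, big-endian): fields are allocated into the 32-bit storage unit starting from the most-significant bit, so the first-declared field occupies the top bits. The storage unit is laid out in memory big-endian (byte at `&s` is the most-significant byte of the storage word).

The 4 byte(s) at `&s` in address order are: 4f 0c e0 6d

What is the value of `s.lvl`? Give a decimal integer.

3

[0]=0x4f [1]=0x0c [2]=0xe0 [3]=0x6d (big-endian) → word 0x4f0ce06d
chan:11 @ bit 21 → (0x4f0ce06d>>21)&0x7ff = 0x278
id:3 @ bit 18 → (0x4f0ce06d>>18)&0x7 = 0x3
lvl:4 @ bit 14 → (0x4f0ce06d>>14)&0xf = 0x3  ←
tag:9 @ bit 5 → (0x4f0ce06d>>5)&0x1ff = 0x103
ver:3 @ bit 2 → (0x4f0ce06d>>2)&0x7 = 0x3
flags:2 @ bit 0 → (0x4f0ce06d>>0)&0x3 = 0x1
lvl signed 4b, MSB=0: value = 3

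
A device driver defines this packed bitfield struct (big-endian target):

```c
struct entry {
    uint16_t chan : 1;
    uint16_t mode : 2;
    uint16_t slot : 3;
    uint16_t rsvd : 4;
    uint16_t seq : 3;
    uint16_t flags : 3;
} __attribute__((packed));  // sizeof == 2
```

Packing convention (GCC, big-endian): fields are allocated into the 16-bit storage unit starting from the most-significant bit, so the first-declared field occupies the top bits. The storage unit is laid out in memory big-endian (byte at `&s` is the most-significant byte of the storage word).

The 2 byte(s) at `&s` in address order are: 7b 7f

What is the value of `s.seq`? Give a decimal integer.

[0]=0x7b [1]=0x7f (big-endian) → word 0x7b7f
chan:1 @ bit 15 → (0x7b7f>>15)&0x1 = 0x0
mode:2 @ bit 13 → (0x7b7f>>13)&0x3 = 0x3
slot:3 @ bit 10 → (0x7b7f>>10)&0x7 = 0x6
rsvd:4 @ bit 6 → (0x7b7f>>6)&0xf = 0xd
seq:3 @ bit 3 → (0x7b7f>>3)&0x7 = 0x7  ←
flags:3 @ bit 0 → (0x7b7f>>0)&0x7 = 0x7

7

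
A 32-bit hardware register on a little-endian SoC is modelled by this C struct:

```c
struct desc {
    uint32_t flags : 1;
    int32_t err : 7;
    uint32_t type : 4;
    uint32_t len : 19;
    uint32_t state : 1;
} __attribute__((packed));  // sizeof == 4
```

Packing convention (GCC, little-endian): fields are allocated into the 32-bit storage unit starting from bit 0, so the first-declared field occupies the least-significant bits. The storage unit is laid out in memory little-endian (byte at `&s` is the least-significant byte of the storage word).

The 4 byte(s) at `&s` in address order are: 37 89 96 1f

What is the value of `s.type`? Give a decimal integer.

9

[0]=0x37 [1]=0x89 [2]=0x96 [3]=0x1f (little-endian) → word 0x1f968937
flags:1 @ bit 0 → (0x1f968937>>0)&0x1 = 0x1
err:7 @ bit 1 → (0x1f968937>>1)&0x7f = 0x1b
type:4 @ bit 8 → (0x1f968937>>8)&0xf = 0x9  ←
len:19 @ bit 12 → (0x1f968937>>12)&0x7ffff = 0x1f968
state:1 @ bit 31 → (0x1f968937>>31)&0x1 = 0x0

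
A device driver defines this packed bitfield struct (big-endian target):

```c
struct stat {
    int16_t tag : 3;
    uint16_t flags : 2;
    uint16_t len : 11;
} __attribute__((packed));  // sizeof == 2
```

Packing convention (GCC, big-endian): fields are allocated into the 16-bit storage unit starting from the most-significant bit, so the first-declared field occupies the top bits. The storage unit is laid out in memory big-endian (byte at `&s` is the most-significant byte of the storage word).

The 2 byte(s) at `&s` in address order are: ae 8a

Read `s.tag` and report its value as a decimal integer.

-3

[0]=0xae [1]=0x8a (big-endian) → word 0xae8a
tag:3 @ bit 13 → (0xae8a>>13)&0x7 = 0x5  ←
flags:2 @ bit 11 → (0xae8a>>11)&0x3 = 0x1
len:11 @ bit 0 → (0xae8a>>0)&0x7ff = 0x68a
tag signed 3b, MSB=1: 5 - 8 = -3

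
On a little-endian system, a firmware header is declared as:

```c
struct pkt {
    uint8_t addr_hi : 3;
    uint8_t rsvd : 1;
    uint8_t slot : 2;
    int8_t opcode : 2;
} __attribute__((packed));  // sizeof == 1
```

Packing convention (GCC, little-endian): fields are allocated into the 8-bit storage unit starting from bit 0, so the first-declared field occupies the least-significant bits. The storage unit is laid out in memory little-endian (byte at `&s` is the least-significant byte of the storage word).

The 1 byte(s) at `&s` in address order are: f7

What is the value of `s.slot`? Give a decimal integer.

[0]=0xf7 (little-endian) → word 0xf7
addr_hi:3 @ bit 0 → (0xf7>>0)&0x7 = 0x7
rsvd:1 @ bit 3 → (0xf7>>3)&0x1 = 0x0
slot:2 @ bit 4 → (0xf7>>4)&0x3 = 0x3  ←
opcode:2 @ bit 6 → (0xf7>>6)&0x3 = 0x3

3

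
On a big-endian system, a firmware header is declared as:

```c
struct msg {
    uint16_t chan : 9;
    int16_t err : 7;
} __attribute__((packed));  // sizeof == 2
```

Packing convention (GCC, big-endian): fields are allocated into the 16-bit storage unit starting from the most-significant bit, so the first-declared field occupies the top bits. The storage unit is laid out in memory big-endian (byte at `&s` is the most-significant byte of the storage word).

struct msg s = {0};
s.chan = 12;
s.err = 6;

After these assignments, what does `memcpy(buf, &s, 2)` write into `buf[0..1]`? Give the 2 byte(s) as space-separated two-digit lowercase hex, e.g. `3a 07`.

06 06

chan (9b) val=12 bits=0xc at bit 7: 0x0600
err (7b) val=6 bits=0x6 at bit 0: 0x0606
word = 0x0606 → big-endian bytes:
  [0]=0x06  [1]=0x06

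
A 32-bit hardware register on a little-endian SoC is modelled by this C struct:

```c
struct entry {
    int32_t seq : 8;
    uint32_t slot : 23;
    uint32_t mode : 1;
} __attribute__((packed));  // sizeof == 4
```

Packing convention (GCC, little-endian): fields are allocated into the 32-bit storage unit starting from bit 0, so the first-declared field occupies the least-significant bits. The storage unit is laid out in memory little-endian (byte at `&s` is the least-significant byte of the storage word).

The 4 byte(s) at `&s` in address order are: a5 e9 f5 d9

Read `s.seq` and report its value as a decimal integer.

[0]=0xa5 [1]=0xe9 [2]=0xf5 [3]=0xd9 (little-endian) → word 0xd9f5e9a5
seq:8 @ bit 0 → (0xd9f5e9a5>>0)&0xff = 0xa5  ←
slot:23 @ bit 8 → (0xd9f5e9a5>>8)&0x7fffff = 0x59f5e9
mode:1 @ bit 31 → (0xd9f5e9a5>>31)&0x1 = 0x1
seq signed 8b, MSB=1: 165 - 256 = -91

-91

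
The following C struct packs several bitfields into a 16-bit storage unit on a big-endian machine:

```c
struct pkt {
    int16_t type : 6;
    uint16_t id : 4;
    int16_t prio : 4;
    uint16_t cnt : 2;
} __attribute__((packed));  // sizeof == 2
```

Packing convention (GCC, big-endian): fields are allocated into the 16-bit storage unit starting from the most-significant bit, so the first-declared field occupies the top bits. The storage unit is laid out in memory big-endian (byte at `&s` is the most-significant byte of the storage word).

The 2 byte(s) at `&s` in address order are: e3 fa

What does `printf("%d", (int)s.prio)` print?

-2

[0]=0xe3 [1]=0xfa (big-endian) → word 0xe3fa
type:6 @ bit 10 → (0xe3fa>>10)&0x3f = 0x38
id:4 @ bit 6 → (0xe3fa>>6)&0xf = 0xf
prio:4 @ bit 2 → (0xe3fa>>2)&0xf = 0xe  ←
cnt:2 @ bit 0 → (0xe3fa>>0)&0x3 = 0x2
prio signed 4b, MSB=1: 14 - 16 = -2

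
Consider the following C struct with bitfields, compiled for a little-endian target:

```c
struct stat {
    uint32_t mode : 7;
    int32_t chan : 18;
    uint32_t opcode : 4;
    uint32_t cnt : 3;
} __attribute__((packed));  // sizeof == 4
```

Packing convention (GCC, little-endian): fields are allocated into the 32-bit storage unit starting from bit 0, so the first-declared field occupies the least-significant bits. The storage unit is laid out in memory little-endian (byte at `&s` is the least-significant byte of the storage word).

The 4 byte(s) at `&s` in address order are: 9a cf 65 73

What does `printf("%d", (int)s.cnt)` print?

3

[0]=0x9a [1]=0xcf [2]=0x65 [3]=0x73 (little-endian) → word 0x7365cf9a
mode [0+:7] = (word>>0) & 0x7f = 26
chan [7+:18] = (word>>7) & 0x3ffff = 183199
opcode [25+:4] = (word>>25) & 0xf = 9
cnt [29+:3] = (word>>29) & 0x7 = 3  ←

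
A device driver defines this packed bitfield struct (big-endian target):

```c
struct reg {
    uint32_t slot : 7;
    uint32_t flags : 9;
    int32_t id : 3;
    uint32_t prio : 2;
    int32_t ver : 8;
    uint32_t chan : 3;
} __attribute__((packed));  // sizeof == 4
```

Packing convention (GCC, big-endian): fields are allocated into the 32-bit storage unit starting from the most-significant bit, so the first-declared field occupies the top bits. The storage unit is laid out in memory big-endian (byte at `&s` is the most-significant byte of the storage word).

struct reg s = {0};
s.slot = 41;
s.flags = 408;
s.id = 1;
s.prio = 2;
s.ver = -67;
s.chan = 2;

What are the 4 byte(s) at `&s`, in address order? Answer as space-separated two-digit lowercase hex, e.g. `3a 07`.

[25+:7] slot=41 & 0x7f = 0x29; word=0x52000000
[16+:9] flags=408 & 0x1ff = 0x198; word=0x53980000
[13+:3] id=1 & 0x7 = 0x1; word=0x53982000
[11+:2] prio=2 & 0x3 = 0x2; word=0x53983000
[3+:8] ver=-67 & 0xff = 0xbd; word=0x539835e8
[0+:3] chan=2 & 0x7 = 0x2; word=0x539835ea
word = 0x539835ea → big-endian bytes:
  [0]=0x53  [1]=0x98  [2]=0x35  [3]=0xea

53 98 35 ea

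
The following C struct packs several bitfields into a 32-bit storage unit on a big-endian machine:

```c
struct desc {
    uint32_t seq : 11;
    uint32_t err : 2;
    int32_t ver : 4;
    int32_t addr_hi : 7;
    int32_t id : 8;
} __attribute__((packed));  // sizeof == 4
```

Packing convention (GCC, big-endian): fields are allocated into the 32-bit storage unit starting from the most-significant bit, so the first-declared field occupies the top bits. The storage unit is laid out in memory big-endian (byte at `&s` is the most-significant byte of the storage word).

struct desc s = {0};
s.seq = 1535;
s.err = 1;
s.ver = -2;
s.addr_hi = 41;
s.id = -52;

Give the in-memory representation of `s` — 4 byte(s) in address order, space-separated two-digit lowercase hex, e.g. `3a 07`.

bf ef 29 cc

seq:11 = 1535 → 0x5ff << 21 → word 0xbfe00000
err:2 = 1 → 0x1 << 19 → word 0xbfe80000
ver:4 = -2 → 0xe << 15 → word 0xbfef0000
addr_hi:7 = 41 → 0x29 << 8 → word 0xbfef2900
id:8 = -52 → 0xcc << 0 → word 0xbfef29cc
word = 0xbfef29cc → big-endian bytes:
  [0]=0xbf  [1]=0xef  [2]=0x29  [3]=0xcc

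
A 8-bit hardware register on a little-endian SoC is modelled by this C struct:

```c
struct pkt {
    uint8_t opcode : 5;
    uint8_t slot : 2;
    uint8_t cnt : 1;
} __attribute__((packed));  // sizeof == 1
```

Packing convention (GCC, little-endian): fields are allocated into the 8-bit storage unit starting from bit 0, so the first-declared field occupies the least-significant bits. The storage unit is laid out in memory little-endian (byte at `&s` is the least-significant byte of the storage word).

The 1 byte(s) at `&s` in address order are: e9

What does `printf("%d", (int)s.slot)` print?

3

[0]=0xe9 (little-endian) → word 0xe9
opcode:5 @ bit 0 → (0xe9>>0)&0x1f = 0x9
slot:2 @ bit 5 → (0xe9>>5)&0x3 = 0x3  ←
cnt:1 @ bit 7 → (0xe9>>7)&0x1 = 0x1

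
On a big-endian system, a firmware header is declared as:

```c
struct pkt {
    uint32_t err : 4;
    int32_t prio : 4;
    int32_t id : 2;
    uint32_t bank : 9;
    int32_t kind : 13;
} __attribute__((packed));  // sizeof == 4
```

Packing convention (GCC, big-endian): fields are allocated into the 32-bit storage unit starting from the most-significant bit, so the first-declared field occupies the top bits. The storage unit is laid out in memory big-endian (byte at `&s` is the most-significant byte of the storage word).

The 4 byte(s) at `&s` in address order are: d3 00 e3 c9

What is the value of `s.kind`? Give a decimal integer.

969

[0]=0xd3 [1]=0x00 [2]=0xe3 [3]=0xc9 (big-endian) → word 0xd300e3c9
err:4 @ bit 28 → (0xd300e3c9>>28)&0xf = 0xd
prio:4 @ bit 24 → (0xd300e3c9>>24)&0xf = 0x3
id:2 @ bit 22 → (0xd300e3c9>>22)&0x3 = 0x0
bank:9 @ bit 13 → (0xd300e3c9>>13)&0x1ff = 0x7
kind:13 @ bit 0 → (0xd300e3c9>>0)&0x1fff = 0x3c9  ←
kind signed 13b, MSB=0: value = 969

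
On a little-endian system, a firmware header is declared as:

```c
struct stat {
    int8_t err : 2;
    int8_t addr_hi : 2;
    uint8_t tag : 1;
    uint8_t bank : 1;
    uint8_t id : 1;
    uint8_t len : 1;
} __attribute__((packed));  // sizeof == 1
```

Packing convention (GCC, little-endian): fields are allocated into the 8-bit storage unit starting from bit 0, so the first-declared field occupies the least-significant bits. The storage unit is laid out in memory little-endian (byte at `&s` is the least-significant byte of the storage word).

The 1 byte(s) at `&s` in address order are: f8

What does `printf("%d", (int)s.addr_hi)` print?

-2

[0]=0xf8 (little-endian) → word 0xf8
err:2 @ bit 0 → (0xf8>>0)&0x3 = 0x0
addr_hi:2 @ bit 2 → (0xf8>>2)&0x3 = 0x2  ←
tag:1 @ bit 4 → (0xf8>>4)&0x1 = 0x1
bank:1 @ bit 5 → (0xf8>>5)&0x1 = 0x1
id:1 @ bit 6 → (0xf8>>6)&0x1 = 0x1
len:1 @ bit 7 → (0xf8>>7)&0x1 = 0x1
addr_hi signed 2b, MSB=1: 2 - 4 = -2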